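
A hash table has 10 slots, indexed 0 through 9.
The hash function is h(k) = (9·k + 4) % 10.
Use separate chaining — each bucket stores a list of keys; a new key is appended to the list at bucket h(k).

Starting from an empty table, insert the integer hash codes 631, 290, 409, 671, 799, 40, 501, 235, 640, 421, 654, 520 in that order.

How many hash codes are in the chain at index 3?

4

631 -> bucket 3
290 -> bucket 4
409 -> bucket 5
671 -> bucket 3 (collision)
799 -> bucket 5 (collision)
40 -> bucket 4 (collision)
501 -> bucket 3 (collision)
235 -> bucket 9
640 -> bucket 4 (collision)
421 -> bucket 3 (collision)
654 -> bucket 0
520 -> bucket 4 (collision)
Final buckets:
0: 654
1: —
2: —
3: 631 -> 671 -> 501 -> 421
4: 290 -> 40 -> 640 -> 520
5: 409 -> 799
6: —
7: —
8: —
9: 235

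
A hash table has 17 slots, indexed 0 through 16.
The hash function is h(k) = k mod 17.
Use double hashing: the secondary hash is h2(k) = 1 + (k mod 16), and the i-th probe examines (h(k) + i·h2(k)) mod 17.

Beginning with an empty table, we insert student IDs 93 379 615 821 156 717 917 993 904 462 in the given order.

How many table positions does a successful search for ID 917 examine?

93 hashes to 8; slot 8 is free → place at 8.
379 hashes to 5; slot 5 is free → place at 5.
615 hashes to 3; slot 3 is free → place at 3.
821 hashes to 5, h2=6; 5 taken → place at 11.
156 hashes to 3, h2=13; 3 taken → place at 16.
717 hashes to 3, h2=14; 3 taken → place at 0.
917 hashes to 16, h2=6; 16,5,11,0 taken → place at 6.
993 hashes to 7; slot 7 is free → place at 7.
904 hashes to 3, h2=9; 3 taken → place at 12.
462 hashes to 3, h2=15; 3 taken → place at 1.
Table: [717, 462, ., 615, ., 379, 917, 993, 93, ., ., 821, 904, ., ., ., 156]
Lookup 917: h=16, h2=6, probe 16,5,11,0,6 → found at 6.

5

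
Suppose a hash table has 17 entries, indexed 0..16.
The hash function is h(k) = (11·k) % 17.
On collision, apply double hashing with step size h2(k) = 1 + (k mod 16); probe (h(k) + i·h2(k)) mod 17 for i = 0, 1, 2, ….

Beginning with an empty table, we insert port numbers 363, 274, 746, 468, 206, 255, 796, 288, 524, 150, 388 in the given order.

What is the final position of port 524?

363: h=15 -> slot 15
274: h=5 -> slot 5
746: h=12 -> slot 12
468: h=14 -> slot 14
206: h=5, h2=15, probe 5,3 -> slot 3
255: h=0 -> slot 0
796: h=1 -> slot 1
288: h=6 -> slot 6
524: h=1, h2=13, probe 1,14,10 -> slot 10
150: h=1, h2=7, probe 1,8 -> slot 8
388: h=1, h2=5, probe 1,6,11 -> slot 11
Table: [255, 796, -, 206, -, 274, 288, -, 150, -, 524, 388, 746, -, 468, 363, -]

10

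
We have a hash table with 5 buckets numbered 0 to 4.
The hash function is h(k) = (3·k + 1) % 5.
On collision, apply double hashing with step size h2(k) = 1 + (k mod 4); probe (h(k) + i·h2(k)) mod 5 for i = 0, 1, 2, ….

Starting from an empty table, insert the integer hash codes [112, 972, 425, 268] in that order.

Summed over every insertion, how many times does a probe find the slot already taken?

112 hashes to 2; slot 2 is free => place at 2.
972 hashes to 2, h2=1; 2 taken => place at 3.
425 hashes to 1; slot 1 is free => place at 1.
268 hashes to 0; slot 0 is free => place at 0.
Table: [268, 425, 112, 972, .]

1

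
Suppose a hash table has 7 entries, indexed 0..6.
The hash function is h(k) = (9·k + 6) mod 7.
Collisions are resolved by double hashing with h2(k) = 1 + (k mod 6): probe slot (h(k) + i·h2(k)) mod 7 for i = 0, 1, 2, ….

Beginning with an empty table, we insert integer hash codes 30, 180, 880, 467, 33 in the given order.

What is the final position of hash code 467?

30: h=3 => slot 3
180: h=2 => slot 2
880: h=2, h2=5, probe 2,0 => slot 0
467: h=2, h2=6, probe 2,1 => slot 1
33: h=2, h2=4, probe 2,6 => slot 6
Table: [880, 467, 180, 30, ∅, ∅, 33]

1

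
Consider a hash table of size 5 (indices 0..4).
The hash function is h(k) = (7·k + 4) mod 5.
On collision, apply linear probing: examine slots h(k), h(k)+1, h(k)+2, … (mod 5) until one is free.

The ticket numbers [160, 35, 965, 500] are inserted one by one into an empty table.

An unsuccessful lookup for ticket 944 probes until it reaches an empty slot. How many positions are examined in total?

2

160: h=4 -> slot 4
35: h=4, probe 4,0 -> slot 0
965: h=4, probe 4,0,1 -> slot 1
500: h=4, probe 4,0,1,2 -> slot 2
Table: [35, 965, 500, -, 160]
Lookup 944: h=2, probe 2,3 → slot 3 empty, not found.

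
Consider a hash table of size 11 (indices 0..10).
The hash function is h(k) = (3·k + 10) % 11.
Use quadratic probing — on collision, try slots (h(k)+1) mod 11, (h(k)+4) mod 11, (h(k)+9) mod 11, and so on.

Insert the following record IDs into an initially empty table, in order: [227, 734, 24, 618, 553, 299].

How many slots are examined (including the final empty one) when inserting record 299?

4

227: h=9 -> slot 9
734: h=1 -> slot 1
24: h=5 -> slot 5
618: h=5, probe 5,6 -> slot 6
553: h=8 -> slot 8
299: h=5, probe 5,6,9,3 -> slot 3
Table: [_, 734, _, 299, _, 24, 618, _, 553, 227, _]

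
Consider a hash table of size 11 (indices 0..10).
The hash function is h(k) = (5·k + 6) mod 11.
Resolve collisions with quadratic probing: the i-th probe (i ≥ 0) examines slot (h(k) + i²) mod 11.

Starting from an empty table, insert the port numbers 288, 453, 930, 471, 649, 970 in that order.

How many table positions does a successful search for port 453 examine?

2

288 hashes to 5; slot 5 is free => place at 5.
453 hashes to 5; 5 taken => place at 6.
930 hashes to 3; slot 3 is free => place at 3.
471 hashes to 7; slot 7 is free => place at 7.
649 hashes to 6; 6,7 taken => place at 10.
970 hashes to 5; 5,6 taken => place at 9.
Table: [∅, ∅, ∅, 930, ∅, 288, 453, 471, ∅, 970, 649]
Lookup 453: h=5, probe 5,6 → found at 6.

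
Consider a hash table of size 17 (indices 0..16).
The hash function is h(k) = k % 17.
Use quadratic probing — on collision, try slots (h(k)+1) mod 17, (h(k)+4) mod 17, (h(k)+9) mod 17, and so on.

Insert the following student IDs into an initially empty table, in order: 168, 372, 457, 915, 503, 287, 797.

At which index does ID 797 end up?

6

Insert 168: h=15, slot 15 empty => index 15.
Insert 372: h=15, slot 15 occupied => index 16.
Insert 457: h=15, slots 15,16 occupied => index 2.
Insert 915: h=14, slot 14 empty => index 14.
Insert 503: h=10, slot 10 empty => index 10.
Insert 287: h=15, slots 15,16,2 occupied => index 7.
Insert 797: h=15, slots 15,16,2,7,14 occupied => index 6.
Table: [-, -, 457, -, -, -, 797, 287, -, -, 503, -, -, -, 915, 168, 372]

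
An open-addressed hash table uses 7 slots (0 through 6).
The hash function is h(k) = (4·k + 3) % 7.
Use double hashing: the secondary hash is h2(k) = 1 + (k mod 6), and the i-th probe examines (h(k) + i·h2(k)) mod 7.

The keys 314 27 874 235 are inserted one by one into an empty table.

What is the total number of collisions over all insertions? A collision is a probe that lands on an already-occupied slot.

2

Insert 314: h=6, slot 6 empty -> index 6.
Insert 27: h=6, h2=4, slot 6 occupied -> index 3.
Insert 874: h=6, h2=5, slot 6 occupied -> index 4.
Insert 235: h=5, slot 5 empty -> index 5.
Table: [-, -, -, 27, 874, 235, 314]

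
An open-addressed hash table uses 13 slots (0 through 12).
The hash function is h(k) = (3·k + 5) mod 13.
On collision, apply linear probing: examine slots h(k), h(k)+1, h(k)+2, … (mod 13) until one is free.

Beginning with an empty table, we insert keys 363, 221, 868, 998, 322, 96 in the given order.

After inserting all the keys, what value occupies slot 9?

Insert 363: h=2, slot 2 empty -> index 2.
Insert 221: h=5, slot 5 empty -> index 5.
Insert 868: h=9, slot 9 empty -> index 9.
Insert 998: h=9, slot 9 occupied -> index 10.
Insert 322: h=9, slots 9,10 occupied -> index 11.
Insert 96: h=7, slot 7 empty -> index 7.
Table: [—, —, 363, —, —, 221, —, 96, —, 868, 998, 322, —]

868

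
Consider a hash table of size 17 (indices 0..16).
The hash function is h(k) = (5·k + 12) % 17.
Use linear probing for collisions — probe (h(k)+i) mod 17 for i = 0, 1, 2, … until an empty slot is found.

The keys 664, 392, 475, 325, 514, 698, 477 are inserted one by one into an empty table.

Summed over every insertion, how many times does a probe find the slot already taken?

6

Insert 664: h=0, slot 0 empty -> index 0.
Insert 392: h=0, slot 0 occupied -> index 1.
Insert 475: h=7, slot 7 empty -> index 7.
Insert 325: h=5, slot 5 empty -> index 5.
Insert 514: h=15, slot 15 empty -> index 15.
Insert 698: h=0, slots 0,1 occupied -> index 2.
Insert 477: h=0, slots 0,1,2 occupied -> index 3.
Table: [664, 392, 698, 477, _, 325, _, 475, _, _, _, _, _, _, _, 514, _]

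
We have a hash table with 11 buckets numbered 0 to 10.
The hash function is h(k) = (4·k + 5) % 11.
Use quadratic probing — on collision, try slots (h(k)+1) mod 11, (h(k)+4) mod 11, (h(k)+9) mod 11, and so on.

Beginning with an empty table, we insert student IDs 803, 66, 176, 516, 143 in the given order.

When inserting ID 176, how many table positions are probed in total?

Insert 803: h=5, slot 5 empty => index 5.
Insert 66: h=5, slot 5 occupied => index 6.
Insert 176: h=5, slots 5,6 occupied => index 9.
Insert 516: h=1, slot 1 empty => index 1.
Insert 143: h=5, slots 5,6,9 occupied => index 3.
Table: [., 516, ., 143, ., 803, 66, ., ., 176, .]

3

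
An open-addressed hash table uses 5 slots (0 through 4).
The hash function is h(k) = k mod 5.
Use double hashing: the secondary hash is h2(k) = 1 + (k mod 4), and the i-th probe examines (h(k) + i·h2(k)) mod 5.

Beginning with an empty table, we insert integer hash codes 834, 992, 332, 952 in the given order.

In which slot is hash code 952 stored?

Insert 834: h=4, slot 4 empty → index 4.
Insert 992: h=2, slot 2 empty → index 2.
Insert 332: h=2, h2=1, slot 2 occupied → index 3.
Insert 952: h=2, h2=1, slots 2,3,4 occupied → index 0.
Table: [952, _, 992, 332, 834]

0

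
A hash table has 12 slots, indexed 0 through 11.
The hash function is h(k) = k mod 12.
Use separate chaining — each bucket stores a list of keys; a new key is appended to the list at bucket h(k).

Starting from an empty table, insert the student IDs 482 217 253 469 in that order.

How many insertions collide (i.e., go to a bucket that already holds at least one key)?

2

Insert 482: h=2, bucket 2 empty → new chain.
Insert 217: h=1, bucket 1 empty → new chain.
Insert 253: h=1, bucket 1 nonempty → append to chain.
Insert 469: h=1, bucket 1 nonempty → append to chain.
Final buckets:
0: —
1: 217 -> 253 -> 469
2: 482
3: —
4: —
5: —
6: —
7: —
8: —
9: —
10: —
11: —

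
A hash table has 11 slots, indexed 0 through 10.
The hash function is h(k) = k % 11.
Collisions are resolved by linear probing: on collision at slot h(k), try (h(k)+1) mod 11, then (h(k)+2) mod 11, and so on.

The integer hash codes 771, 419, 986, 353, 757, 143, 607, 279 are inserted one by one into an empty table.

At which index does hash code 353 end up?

3

771 hashes to 1; slot 1 is free => place at 1.
419 hashes to 1; 1 taken => place at 2.
986 hashes to 7; slot 7 is free => place at 7.
353 hashes to 1; 1,2 taken => place at 3.
757 hashes to 9; slot 9 is free => place at 9.
143 hashes to 0; slot 0 is free => place at 0.
607 hashes to 2; 2,3 taken => place at 4.
279 hashes to 4; 4 taken => place at 5.
Table: [143, 771, 419, 353, 607, 279, _, 986, _, 757, _]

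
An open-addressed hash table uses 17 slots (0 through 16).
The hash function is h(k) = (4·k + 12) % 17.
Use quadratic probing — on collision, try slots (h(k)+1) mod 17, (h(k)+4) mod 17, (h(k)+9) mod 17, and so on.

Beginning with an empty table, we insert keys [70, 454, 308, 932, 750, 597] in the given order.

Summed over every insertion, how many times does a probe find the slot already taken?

6

70 hashes to 3; slot 3 is free → place at 3.
454 hashes to 9; slot 9 is free → place at 9.
308 hashes to 3; 3 taken → place at 4.
932 hashes to 0; slot 0 is free → place at 0.
750 hashes to 3; 3,4 taken → place at 7.
597 hashes to 3; 3,4,7 taken → place at 12.
Table: [932, ., ., 70, 308, ., ., 750, ., 454, ., ., 597, ., ., ., .]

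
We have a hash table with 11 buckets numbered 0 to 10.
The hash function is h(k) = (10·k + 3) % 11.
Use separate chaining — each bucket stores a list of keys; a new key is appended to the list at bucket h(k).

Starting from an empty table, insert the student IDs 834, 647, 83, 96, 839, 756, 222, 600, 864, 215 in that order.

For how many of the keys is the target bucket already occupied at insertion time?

Insert 834: h=5, bucket 5 empty -> new chain.
Insert 647: h=5, bucket 5 nonempty -> append to chain.
Insert 83: h=8, bucket 8 empty -> new chain.
Insert 96: h=6, bucket 6 empty -> new chain.
Insert 839: h=0, bucket 0 empty -> new chain.
Insert 756: h=6, bucket 6 nonempty -> append to chain.
Insert 222: h=1, bucket 1 empty -> new chain.
Insert 600: h=8, bucket 8 nonempty -> append to chain.
Insert 864: h=8, bucket 8 nonempty -> append to chain.
Insert 215: h=8, bucket 8 nonempty -> append to chain.
Final buckets:
0: 839
1: 222
2: —
3: —
4: —
5: 834 -> 647
6: 96 -> 756
7: —
8: 83 -> 600 -> 864 -> 215
9: —
10: —

5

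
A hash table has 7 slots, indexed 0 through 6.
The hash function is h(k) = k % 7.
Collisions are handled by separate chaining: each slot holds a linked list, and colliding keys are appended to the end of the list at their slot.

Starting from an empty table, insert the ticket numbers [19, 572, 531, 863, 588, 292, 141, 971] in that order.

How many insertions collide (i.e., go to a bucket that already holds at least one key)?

19 -> bucket 5
572 -> bucket 5 (collision)
531 -> bucket 6
863 -> bucket 2
588 -> bucket 0
292 -> bucket 5 (collision)
141 -> bucket 1
971 -> bucket 5 (collision)
Final buckets:
0: 588
1: 141
2: 863
3: .
4: .
5: 19 -> 572 -> 292 -> 971
6: 531

3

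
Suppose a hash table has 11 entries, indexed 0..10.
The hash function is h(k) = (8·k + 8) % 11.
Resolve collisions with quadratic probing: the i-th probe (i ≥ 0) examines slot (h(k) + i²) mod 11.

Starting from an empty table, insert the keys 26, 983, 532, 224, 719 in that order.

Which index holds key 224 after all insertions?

5

Insert 26: h=7, slot 7 empty → index 7.
Insert 983: h=7, slot 7 occupied → index 8.
Insert 532: h=7, slots 7,8 occupied → index 0.
Insert 224: h=7, slots 7,8,0 occupied → index 5.
Insert 719: h=7, slots 7,8,0,5 occupied → index 1.
Table: [532, 719, ∅, ∅, ∅, 224, ∅, 26, 983, ∅, ∅]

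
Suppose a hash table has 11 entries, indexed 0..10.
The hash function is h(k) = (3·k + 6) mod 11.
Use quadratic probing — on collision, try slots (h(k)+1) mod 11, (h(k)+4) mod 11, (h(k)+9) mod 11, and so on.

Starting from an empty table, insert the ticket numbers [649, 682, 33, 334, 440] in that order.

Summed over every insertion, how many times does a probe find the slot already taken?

7

649 hashes to 6; slot 6 is free -> place at 6.
682 hashes to 6; 6 taken -> place at 7.
33 hashes to 6; 6,7 taken -> place at 10.
334 hashes to 7; 7 taken -> place at 8.
440 hashes to 6; 6,7,10 taken -> place at 4.
Table: [—, —, —, —, 440, —, 649, 682, 334, —, 33]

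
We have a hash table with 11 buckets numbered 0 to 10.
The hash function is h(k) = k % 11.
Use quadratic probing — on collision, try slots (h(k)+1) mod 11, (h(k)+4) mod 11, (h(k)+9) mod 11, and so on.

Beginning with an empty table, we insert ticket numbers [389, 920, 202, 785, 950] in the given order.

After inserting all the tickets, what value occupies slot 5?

202

389: h=4 => slot 4
920: h=7 => slot 7
202: h=4, probe 4,5 => slot 5
785: h=4, probe 4,5,8 => slot 8
950: h=4, probe 4,5,8,2 => slot 2
Table: [-, -, 950, -, 389, 202, -, 920, 785, -, -]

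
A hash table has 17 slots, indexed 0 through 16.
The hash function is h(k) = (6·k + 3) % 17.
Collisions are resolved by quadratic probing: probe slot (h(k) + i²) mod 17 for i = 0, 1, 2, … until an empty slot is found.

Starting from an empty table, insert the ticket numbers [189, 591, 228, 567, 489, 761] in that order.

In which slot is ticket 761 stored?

189: h=15 -> slot 15
591: h=13 -> slot 13
228: h=11 -> slot 11
567: h=5 -> slot 5
489: h=13, probe 13,14 -> slot 14
761: h=13, probe 13,14,0 -> slot 0
Table: [761, ∅, ∅, ∅, ∅, 567, ∅, ∅, ∅, ∅, ∅, 228, ∅, 591, 489, 189, ∅]

0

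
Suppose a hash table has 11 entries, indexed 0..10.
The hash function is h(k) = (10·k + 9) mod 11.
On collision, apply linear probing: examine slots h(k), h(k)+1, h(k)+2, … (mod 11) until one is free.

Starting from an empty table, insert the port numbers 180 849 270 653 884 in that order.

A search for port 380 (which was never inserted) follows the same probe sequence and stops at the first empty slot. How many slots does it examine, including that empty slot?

180: h=5 -> slot 5
849: h=7 -> slot 7
270: h=3 -> slot 3
653: h=5, probe 5,6 -> slot 6
884: h=5, probe 5,6,7,8 -> slot 8
Table: [_, _, _, 270, _, 180, 653, 849, 884, _, _]
Lookup 380: h=3, probe 3,4 → slot 4 empty, not found.

2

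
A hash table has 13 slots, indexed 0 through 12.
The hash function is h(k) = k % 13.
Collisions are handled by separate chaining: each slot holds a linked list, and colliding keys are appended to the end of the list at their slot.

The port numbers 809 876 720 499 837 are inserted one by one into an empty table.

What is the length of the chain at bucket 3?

1

Insert 809: h=3, bucket 3 empty -> new chain.
Insert 876: h=5, bucket 5 empty -> new chain.
Insert 720: h=5, bucket 5 nonempty -> append to chain.
Insert 499: h=5, bucket 5 nonempty -> append to chain.
Insert 837: h=5, bucket 5 nonempty -> append to chain.
Final buckets:
0: _
1: _
2: _
3: 809
4: _
5: 876 -> 720 -> 499 -> 837
6: _
7: _
8: _
9: _
10: _
11: _
12: _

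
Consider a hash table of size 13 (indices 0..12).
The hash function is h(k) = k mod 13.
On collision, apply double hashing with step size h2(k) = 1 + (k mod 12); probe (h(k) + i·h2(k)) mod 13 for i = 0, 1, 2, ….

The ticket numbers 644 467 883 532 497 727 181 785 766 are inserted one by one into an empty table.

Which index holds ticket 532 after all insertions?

4

Insert 644: h=7, slot 7 empty -> index 7.
Insert 467: h=12, slot 12 empty -> index 12.
Insert 883: h=12, h2=8, slots 12,7 occupied -> index 2.
Insert 532: h=12, h2=5, slot 12 occupied -> index 4.
Insert 497: h=3, slot 3 empty -> index 3.
Insert 727: h=12, h2=8, slots 12,7,2 occupied -> index 10.
Insert 181: h=12, h2=2, slot 12 occupied -> index 1.
Insert 785: h=5, slot 5 empty -> index 5.
Insert 766: h=12, h2=11, slots 12,10 occupied -> index 8.
Table: [_, 181, 883, 497, 532, 785, _, 644, 766, _, 727, _, 467]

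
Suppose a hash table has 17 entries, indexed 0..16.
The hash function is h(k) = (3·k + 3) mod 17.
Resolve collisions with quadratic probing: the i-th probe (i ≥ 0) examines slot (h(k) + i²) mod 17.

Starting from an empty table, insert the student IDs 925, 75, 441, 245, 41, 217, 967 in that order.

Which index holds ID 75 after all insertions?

925: h=7 -> slot 7
75: h=7, probe 7,8 -> slot 8
441: h=0 -> slot 0
245: h=7, probe 7,8,11 -> slot 11
41: h=7, probe 7,8,11,16 -> slot 16
217: h=8, probe 8,9 -> slot 9
967: h=14 -> slot 14
Table: [441, —, —, —, —, —, —, 925, 75, 217, —, 245, —, —, 967, —, 41]

8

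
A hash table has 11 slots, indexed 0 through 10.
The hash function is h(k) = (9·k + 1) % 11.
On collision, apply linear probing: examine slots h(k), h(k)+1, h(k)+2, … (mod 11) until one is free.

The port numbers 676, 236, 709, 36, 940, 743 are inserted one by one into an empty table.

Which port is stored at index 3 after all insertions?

236

676: h=2 -> slot 2
236: h=2, probe 2,3 -> slot 3
709: h=2, probe 2,3,4 -> slot 4
36: h=6 -> slot 6
940: h=2, probe 2,3,4,5 -> slot 5
743: h=0 -> slot 0
Table: [743, —, 676, 236, 709, 940, 36, —, —, —, —]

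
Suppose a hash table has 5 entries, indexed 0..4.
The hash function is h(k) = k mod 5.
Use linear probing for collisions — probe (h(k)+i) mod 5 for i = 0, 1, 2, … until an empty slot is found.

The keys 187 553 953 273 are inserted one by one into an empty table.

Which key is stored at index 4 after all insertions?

953

187 hashes to 2; slot 2 is free => place at 2.
553 hashes to 3; slot 3 is free => place at 3.
953 hashes to 3; 3 taken => place at 4.
273 hashes to 3; 3,4 taken => place at 0.
Table: [273, —, 187, 553, 953]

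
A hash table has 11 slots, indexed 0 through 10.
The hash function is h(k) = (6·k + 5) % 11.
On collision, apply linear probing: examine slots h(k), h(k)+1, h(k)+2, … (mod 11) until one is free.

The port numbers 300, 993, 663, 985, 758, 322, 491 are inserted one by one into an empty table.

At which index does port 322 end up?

4

300: h=1 => slot 1
993: h=1, probe 1,2 => slot 2
663: h=1, probe 1,2,3 => slot 3
985: h=8 => slot 8
758: h=10 => slot 10
322: h=1, probe 1,2,3,4 => slot 4
491: h=3, probe 3,4,5 => slot 5
Table: [., 300, 993, 663, 322, 491, ., ., 985, ., 758]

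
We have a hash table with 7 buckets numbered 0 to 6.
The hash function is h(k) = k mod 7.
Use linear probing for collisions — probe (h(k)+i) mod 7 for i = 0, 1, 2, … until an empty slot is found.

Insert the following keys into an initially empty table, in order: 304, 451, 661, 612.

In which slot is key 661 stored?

Insert 304: h=3, slot 3 empty -> index 3.
Insert 451: h=3, slot 3 occupied -> index 4.
Insert 661: h=3, slots 3,4 occupied -> index 5.
Insert 612: h=3, slots 3,4,5 occupied -> index 6.
Table: [-, -, -, 304, 451, 661, 612]

5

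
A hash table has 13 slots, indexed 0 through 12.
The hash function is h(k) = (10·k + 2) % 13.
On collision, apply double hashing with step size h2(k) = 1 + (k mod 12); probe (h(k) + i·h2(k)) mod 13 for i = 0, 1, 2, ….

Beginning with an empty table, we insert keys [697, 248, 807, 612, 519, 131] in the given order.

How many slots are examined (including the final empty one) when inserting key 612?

2

697 hashes to 4; slot 4 is free -> place at 4.
248 hashes to 12; slot 12 is free -> place at 12.
807 hashes to 12, h2=4; 12 taken -> place at 3.
612 hashes to 12, h2=1; 12 taken -> place at 0.
519 hashes to 5; slot 5 is free -> place at 5.
131 hashes to 12, h2=12; 12 taken -> place at 11.
Table: [612, -, -, 807, 697, 519, -, -, -, -, -, 131, 248]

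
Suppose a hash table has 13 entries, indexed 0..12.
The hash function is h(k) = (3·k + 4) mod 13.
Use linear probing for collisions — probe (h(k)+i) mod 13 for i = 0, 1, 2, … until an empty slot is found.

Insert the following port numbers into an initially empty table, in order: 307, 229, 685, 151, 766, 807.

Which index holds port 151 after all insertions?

307: h=2 -> slot 2
229: h=2, probe 2,3 -> slot 3
685: h=5 -> slot 5
151: h=2, probe 2,3,4 -> slot 4
766: h=1 -> slot 1
807: h=7 -> slot 7
Table: [_, 766, 307, 229, 151, 685, _, 807, _, _, _, _, _]

4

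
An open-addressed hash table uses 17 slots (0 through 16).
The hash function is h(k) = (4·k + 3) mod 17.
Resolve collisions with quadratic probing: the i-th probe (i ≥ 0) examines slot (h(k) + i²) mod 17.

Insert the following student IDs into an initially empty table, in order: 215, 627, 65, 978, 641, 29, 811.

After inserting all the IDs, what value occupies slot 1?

215 hashes to 13; slot 13 is free -> place at 13.
627 hashes to 12; slot 12 is free -> place at 12.
65 hashes to 8; slot 8 is free -> place at 8.
978 hashes to 5; slot 5 is free -> place at 5.
641 hashes to 0; slot 0 is free -> place at 0.
29 hashes to 0; 0 taken -> place at 1.
811 hashes to 0; 0,1 taken -> place at 4.
Table: [641, 29, _, _, 811, 978, _, _, 65, _, _, _, 627, 215, _, _, _]

29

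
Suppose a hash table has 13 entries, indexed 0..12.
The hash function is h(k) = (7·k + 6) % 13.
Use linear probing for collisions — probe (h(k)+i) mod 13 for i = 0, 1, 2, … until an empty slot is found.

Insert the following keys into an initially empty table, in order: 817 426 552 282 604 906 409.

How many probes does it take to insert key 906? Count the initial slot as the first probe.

3

817: h=5 → slot 5
426: h=11 → slot 11
552: h=9 → slot 9
282: h=4 → slot 4
604: h=9, probe 9,10 → slot 10
906: h=4, probe 4,5,6 → slot 6
409: h=9, probe 9,10,11,12 → slot 12
Table: [—, —, —, —, 282, 817, 906, —, —, 552, 604, 426, 409]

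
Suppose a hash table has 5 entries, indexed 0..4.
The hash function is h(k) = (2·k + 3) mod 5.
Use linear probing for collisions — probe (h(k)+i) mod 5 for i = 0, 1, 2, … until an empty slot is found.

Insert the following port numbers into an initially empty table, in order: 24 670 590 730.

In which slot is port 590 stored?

24: h=1 -> slot 1
670: h=3 -> slot 3
590: h=3, probe 3,4 -> slot 4
730: h=3, probe 3,4,0 -> slot 0
Table: [730, 24, -, 670, 590]

4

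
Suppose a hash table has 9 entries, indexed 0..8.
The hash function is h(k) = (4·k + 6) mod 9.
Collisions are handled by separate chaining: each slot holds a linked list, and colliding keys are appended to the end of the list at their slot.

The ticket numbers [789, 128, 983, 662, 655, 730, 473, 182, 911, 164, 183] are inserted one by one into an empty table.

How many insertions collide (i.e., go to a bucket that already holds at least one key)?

5

Insert 789: h=3, bucket 3 empty -> new chain.
Insert 128: h=5, bucket 5 empty -> new chain.
Insert 983: h=5, bucket 5 nonempty -> append to chain.
Insert 662: h=8, bucket 8 empty -> new chain.
Insert 655: h=7, bucket 7 empty -> new chain.
Insert 730: h=1, bucket 1 empty -> new chain.
Insert 473: h=8, bucket 8 nonempty -> append to chain.
Insert 182: h=5, bucket 5 nonempty -> append to chain.
Insert 911: h=5, bucket 5 nonempty -> append to chain.
Insert 164: h=5, bucket 5 nonempty -> append to chain.
Insert 183: h=0, bucket 0 empty -> new chain.
Final buckets:
0: 183
1: 730
2: _
3: 789
4: _
5: 128 -> 983 -> 182 -> 911 -> 164
6: _
7: 655
8: 662 -> 473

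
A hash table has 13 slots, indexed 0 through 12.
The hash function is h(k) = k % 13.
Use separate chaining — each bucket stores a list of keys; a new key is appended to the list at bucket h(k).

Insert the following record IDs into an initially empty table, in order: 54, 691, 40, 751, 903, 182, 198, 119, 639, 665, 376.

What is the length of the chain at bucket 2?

Insert 54: h=2, bucket 2 empty -> new chain.
Insert 691: h=2, bucket 2 nonempty -> append to chain.
Insert 40: h=1, bucket 1 empty -> new chain.
Insert 751: h=10, bucket 10 empty -> new chain.
Insert 903: h=6, bucket 6 empty -> new chain.
Insert 182: h=0, bucket 0 empty -> new chain.
Insert 198: h=3, bucket 3 empty -> new chain.
Insert 119: h=2, bucket 2 nonempty -> append to chain.
Insert 639: h=2, bucket 2 nonempty -> append to chain.
Insert 665: h=2, bucket 2 nonempty -> append to chain.
Insert 376: h=12, bucket 12 empty -> new chain.
Final buckets:
0: 182
1: 40
2: 54 -> 691 -> 119 -> 639 -> 665
3: 198
4: -
5: -
6: 903
7: -
8: -
9: -
10: 751
11: -
12: 376

5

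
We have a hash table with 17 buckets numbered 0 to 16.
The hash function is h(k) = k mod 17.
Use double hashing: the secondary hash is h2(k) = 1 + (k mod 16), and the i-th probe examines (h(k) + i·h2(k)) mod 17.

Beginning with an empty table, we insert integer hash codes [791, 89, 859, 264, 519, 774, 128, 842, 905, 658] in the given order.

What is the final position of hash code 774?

6

791 hashes to 9; slot 9 is free -> place at 9.
89 hashes to 4; slot 4 is free -> place at 4.
859 hashes to 9, h2=12; 9,4 taken -> place at 16.
264 hashes to 9, h2=9; 9 taken -> place at 1.
519 hashes to 9, h2=8; 9 taken -> place at 0.
774 hashes to 9, h2=7; 9,16 taken -> place at 6.
128 hashes to 9, h2=1; 9 taken -> place at 10.
842 hashes to 9, h2=11; 9 taken -> place at 3.
905 hashes to 4, h2=10; 4 taken -> place at 14.
658 hashes to 12; slot 12 is free -> place at 12.
Table: [519, 264, —, 842, 89, —, 774, —, —, 791, 128, —, 658, —, 905, —, 859]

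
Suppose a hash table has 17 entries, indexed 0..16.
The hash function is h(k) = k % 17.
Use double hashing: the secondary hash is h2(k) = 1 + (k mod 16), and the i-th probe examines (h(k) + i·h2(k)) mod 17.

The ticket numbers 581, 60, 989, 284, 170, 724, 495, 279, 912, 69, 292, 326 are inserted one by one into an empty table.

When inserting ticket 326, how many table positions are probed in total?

581: h=3 -> slot 3
60: h=9 -> slot 9
989: h=3, h2=14, probe 3,0 -> slot 0
284: h=12 -> slot 12
170: h=0, h2=11, probe 0,11 -> slot 11
724: h=10 -> slot 10
495: h=2 -> slot 2
279: h=7 -> slot 7
912: h=11, h2=1, probe 11,12,13 -> slot 13
69: h=1 -> slot 1
292: h=3, h2=5, probe 3,8 -> slot 8
326: h=3, h2=7, probe 3,10,0,7,14 -> slot 14
Table: [989, 69, 495, 581, -, -, -, 279, 292, 60, 724, 170, 284, 912, 326, -, -]

5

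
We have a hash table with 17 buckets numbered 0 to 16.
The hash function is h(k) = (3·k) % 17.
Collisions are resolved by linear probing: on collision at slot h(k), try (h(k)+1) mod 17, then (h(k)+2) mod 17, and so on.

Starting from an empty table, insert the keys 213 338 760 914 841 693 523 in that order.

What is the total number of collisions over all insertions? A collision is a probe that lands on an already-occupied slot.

213: h=10 → slot 10
338: h=11 → slot 11
760: h=2 → slot 2
914: h=5 → slot 5
841: h=7 → slot 7
693: h=5, probe 5,6 → slot 6
523: h=5, probe 5,6,7,8 → slot 8
Table: [-, -, 760, -, -, 914, 693, 841, 523, -, 213, 338, -, -, -, -, -]

4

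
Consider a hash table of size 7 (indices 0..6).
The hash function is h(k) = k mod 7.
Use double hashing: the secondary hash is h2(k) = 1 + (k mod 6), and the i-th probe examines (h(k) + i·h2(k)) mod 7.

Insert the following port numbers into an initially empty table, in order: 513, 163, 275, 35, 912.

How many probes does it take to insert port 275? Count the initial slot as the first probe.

513 hashes to 2; slot 2 is free -> place at 2.
163 hashes to 2, h2=2; 2 taken -> place at 4.
275 hashes to 2, h2=6; 2 taken -> place at 1.
35 hashes to 0; slot 0 is free -> place at 0.
912 hashes to 2, h2=1; 2 taken -> place at 3.
Table: [35, 275, 513, 912, 163, -, -]

2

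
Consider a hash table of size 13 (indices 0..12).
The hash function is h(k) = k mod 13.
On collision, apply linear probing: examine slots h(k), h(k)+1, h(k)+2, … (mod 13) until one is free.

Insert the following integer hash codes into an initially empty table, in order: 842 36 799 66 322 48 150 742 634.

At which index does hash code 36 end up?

11

842: h=10 -> slot 10
36: h=10, probe 10,11 -> slot 11
799: h=6 -> slot 6
66: h=1 -> slot 1
322: h=10, probe 10,11,12 -> slot 12
48: h=9 -> slot 9
150: h=7 -> slot 7
742: h=1, probe 1,2 -> slot 2
634: h=10, probe 10,11,12,0 -> slot 0
Table: [634, 66, 742, —, —, —, 799, 150, —, 48, 842, 36, 322]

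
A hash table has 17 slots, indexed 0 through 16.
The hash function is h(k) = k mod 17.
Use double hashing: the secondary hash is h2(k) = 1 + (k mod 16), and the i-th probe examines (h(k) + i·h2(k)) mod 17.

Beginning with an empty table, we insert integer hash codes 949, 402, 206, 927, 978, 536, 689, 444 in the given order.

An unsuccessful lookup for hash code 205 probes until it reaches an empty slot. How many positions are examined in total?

949 hashes to 14; slot 14 is free → place at 14.
402 hashes to 11; slot 11 is free → place at 11.
206 hashes to 2; slot 2 is free → place at 2.
927 hashes to 9; slot 9 is free → place at 9.
978 hashes to 9, h2=3; 9 taken → place at 12.
536 hashes to 9, h2=9; 9 taken → place at 1.
689 hashes to 9, h2=2; 9,11 taken → place at 13.
444 hashes to 2, h2=13; 2 taken → place at 15.
Table: [., 536, 206, ., ., ., ., ., ., 927, ., 402, 978, 689, 949, 444, .]
Lookup 205: h=1, h2=14, probe 1,15,12,9,6 → slot 6 empty, not found.

5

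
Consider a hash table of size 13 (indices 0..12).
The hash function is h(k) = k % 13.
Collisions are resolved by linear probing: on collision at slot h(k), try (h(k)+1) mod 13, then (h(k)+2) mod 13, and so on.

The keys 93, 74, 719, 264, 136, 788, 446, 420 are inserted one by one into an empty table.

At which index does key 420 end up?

93 hashes to 2; slot 2 is free -> place at 2.
74 hashes to 9; slot 9 is free -> place at 9.
719 hashes to 4; slot 4 is free -> place at 4.
264 hashes to 4; 4 taken -> place at 5.
136 hashes to 6; slot 6 is free -> place at 6.
788 hashes to 8; slot 8 is free -> place at 8.
446 hashes to 4; 4,5,6 taken -> place at 7.
420 hashes to 4; 4,5,6,7,8,9 taken -> place at 10.
Table: [—, —, 93, —, 719, 264, 136, 446, 788, 74, 420, —, —]

10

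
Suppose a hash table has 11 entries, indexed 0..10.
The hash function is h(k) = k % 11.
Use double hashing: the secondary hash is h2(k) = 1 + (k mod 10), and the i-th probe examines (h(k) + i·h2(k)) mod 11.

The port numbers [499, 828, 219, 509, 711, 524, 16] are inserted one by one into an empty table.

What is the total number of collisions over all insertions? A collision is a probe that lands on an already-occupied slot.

2

Insert 499: h=4, slot 4 empty → index 4.
Insert 828: h=3, slot 3 empty → index 3.
Insert 219: h=10, slot 10 empty → index 10.
Insert 509: h=3, h2=10, slot 3 occupied → index 2.
Insert 711: h=7, slot 7 empty → index 7.
Insert 524: h=7, h2=5, slot 7 occupied → index 1.
Insert 16: h=5, slot 5 empty → index 5.
Table: [∅, 524, 509, 828, 499, 16, ∅, 711, ∅, ∅, 219]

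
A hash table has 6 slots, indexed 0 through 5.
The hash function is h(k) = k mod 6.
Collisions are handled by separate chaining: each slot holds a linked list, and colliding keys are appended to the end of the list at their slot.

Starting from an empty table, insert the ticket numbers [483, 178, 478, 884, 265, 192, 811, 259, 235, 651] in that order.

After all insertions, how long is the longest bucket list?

Insert 483: h=3, bucket 3 empty -> new chain.
Insert 178: h=4, bucket 4 empty -> new chain.
Insert 478: h=4, bucket 4 nonempty -> append to chain.
Insert 884: h=2, bucket 2 empty -> new chain.
Insert 265: h=1, bucket 1 empty -> new chain.
Insert 192: h=0, bucket 0 empty -> new chain.
Insert 811: h=1, bucket 1 nonempty -> append to chain.
Insert 259: h=1, bucket 1 nonempty -> append to chain.
Insert 235: h=1, bucket 1 nonempty -> append to chain.
Insert 651: h=3, bucket 3 nonempty -> append to chain.
Final buckets:
0: 192
1: 265 -> 811 -> 259 -> 235
2: 884
3: 483 -> 651
4: 178 -> 478
5: ∅

4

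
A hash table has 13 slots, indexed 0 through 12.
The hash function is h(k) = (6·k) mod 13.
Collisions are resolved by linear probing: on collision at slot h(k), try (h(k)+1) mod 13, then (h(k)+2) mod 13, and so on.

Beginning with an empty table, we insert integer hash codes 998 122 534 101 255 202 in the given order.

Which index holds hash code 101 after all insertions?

998: h=8 => slot 8
122: h=4 => slot 4
534: h=6 => slot 6
101: h=8, probe 8,9 => slot 9
255: h=9, probe 9,10 => slot 10
202: h=3 => slot 3
Table: [∅, ∅, ∅, 202, 122, ∅, 534, ∅, 998, 101, 255, ∅, ∅]

9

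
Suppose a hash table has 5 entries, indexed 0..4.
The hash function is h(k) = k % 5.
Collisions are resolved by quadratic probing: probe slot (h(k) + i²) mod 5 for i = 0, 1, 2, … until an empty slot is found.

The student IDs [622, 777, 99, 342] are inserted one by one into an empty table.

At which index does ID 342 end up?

622: h=2 → slot 2
777: h=2, probe 2,3 → slot 3
99: h=4 → slot 4
342: h=2, probe 2,3,1 → slot 1
Table: [., 342, 622, 777, 99]

1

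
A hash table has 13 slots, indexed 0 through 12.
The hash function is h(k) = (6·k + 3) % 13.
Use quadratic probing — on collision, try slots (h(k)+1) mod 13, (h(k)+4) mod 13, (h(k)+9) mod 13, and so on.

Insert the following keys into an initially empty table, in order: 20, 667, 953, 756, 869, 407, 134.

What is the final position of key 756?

3

20 hashes to 6; slot 6 is free -> place at 6.
667 hashes to 1; slot 1 is free -> place at 1.
953 hashes to 1; 1 taken -> place at 2.
756 hashes to 2; 2 taken -> place at 3.
869 hashes to 4; slot 4 is free -> place at 4.
407 hashes to 1; 1,2 taken -> place at 5.
134 hashes to 1; 1,2,5 taken -> place at 10.
Table: [—, 667, 953, 756, 869, 407, 20, —, —, —, 134, —, —]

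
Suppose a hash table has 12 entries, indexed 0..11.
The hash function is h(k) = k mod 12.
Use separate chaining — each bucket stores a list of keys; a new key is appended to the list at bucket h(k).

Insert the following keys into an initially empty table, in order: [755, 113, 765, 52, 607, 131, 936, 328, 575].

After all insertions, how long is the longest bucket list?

3

Insert 755: h=11, bucket 11 empty -> new chain.
Insert 113: h=5, bucket 5 empty -> new chain.
Insert 765: h=9, bucket 9 empty -> new chain.
Insert 52: h=4, bucket 4 empty -> new chain.
Insert 607: h=7, bucket 7 empty -> new chain.
Insert 131: h=11, bucket 11 nonempty -> append to chain.
Insert 936: h=0, bucket 0 empty -> new chain.
Insert 328: h=4, bucket 4 nonempty -> append to chain.
Insert 575: h=11, bucket 11 nonempty -> append to chain.
Final buckets:
0: 936
1: ∅
2: ∅
3: ∅
4: 52 -> 328
5: 113
6: ∅
7: 607
8: ∅
9: 765
10: ∅
11: 755 -> 131 -> 575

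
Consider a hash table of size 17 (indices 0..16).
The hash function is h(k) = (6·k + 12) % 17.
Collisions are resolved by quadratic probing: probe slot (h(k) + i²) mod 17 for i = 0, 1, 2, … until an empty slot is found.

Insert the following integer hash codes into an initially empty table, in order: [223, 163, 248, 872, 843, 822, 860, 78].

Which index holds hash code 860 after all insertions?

223 hashes to 7; slot 7 is free => place at 7.
163 hashes to 4; slot 4 is free => place at 4.
248 hashes to 4; 4 taken => place at 5.
872 hashes to 8; slot 8 is free => place at 8.
843 hashes to 4; 4,5,8 taken => place at 13.
822 hashes to 14; slot 14 is free => place at 14.
860 hashes to 4; 4,5,8,13 taken => place at 3.
78 hashes to 4; 4,5,8,13,3 taken => place at 12.
Table: [—, —, —, 860, 163, 248, —, 223, 872, —, —, —, 78, 843, 822, —, —]

3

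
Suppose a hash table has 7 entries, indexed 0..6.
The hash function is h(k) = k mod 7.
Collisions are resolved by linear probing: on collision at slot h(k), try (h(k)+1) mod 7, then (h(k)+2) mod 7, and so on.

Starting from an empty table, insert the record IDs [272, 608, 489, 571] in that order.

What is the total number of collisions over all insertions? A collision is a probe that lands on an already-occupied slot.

272: h=6 => slot 6
608: h=6, probe 6,0 => slot 0
489: h=6, probe 6,0,1 => slot 1
571: h=4 => slot 4
Table: [608, 489, —, —, 571, —, 272]

3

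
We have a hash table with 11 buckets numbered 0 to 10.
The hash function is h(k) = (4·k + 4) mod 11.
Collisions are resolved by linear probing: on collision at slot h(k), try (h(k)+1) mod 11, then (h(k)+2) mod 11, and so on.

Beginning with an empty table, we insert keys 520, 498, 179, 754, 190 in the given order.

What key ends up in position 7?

179

Insert 520: h=5, slot 5 empty => index 5.
Insert 498: h=5, slot 5 occupied => index 6.
Insert 179: h=5, slots 5,6 occupied => index 7.
Insert 754: h=6, slots 6,7 occupied => index 8.
Insert 190: h=5, slots 5,6,7,8 occupied => index 9.
Table: [∅, ∅, ∅, ∅, ∅, 520, 498, 179, 754, 190, ∅]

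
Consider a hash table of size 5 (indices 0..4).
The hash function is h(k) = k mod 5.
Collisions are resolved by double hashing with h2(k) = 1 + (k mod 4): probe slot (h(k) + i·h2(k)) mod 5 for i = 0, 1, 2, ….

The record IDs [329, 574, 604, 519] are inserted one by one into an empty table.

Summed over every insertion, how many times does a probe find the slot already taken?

329: h=4 => slot 4
574: h=4, h2=3, probe 4,2 => slot 2
604: h=4, h2=1, probe 4,0 => slot 0
519: h=4, h2=4, probe 4,3 => slot 3
Table: [604, —, 574, 519, 329]

3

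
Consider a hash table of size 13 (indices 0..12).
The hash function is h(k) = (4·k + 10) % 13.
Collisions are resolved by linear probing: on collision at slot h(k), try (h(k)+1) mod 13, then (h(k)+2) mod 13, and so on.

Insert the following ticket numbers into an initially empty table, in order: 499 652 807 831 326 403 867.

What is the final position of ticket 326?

Insert 499: h=4, slot 4 empty → index 4.
Insert 652: h=5, slot 5 empty → index 5.
Insert 807: h=1, slot 1 empty → index 1.
Insert 831: h=6, slot 6 empty → index 6.
Insert 326: h=1, slot 1 occupied → index 2.
Insert 403: h=10, slot 10 empty → index 10.
Insert 867: h=7, slot 7 empty → index 7.
Table: [_, 807, 326, _, 499, 652, 831, 867, _, _, 403, _, _]

2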